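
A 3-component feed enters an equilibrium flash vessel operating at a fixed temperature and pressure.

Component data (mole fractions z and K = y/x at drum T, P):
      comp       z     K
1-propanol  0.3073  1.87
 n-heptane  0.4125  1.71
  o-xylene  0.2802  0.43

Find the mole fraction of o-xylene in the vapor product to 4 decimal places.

Material balance + equilibrium reduce to Σ zᵢ(Kᵢ−1)/(1+V/F(Kᵢ−1)) = 0.
Check two-phase: ΣzᵢKᵢ = 1.4005 > 1 and Σzᵢ/Kᵢ = 1.0572 > 1, so g(0) = 0.4005 > 0 and g(1) = -0.0572 < 0.
Iterate (Newton) starting at V/F = 0.5:
  V/F = 0.5000: g = 0.17908, g' = -0.4043 → V/F = 0.9429
  V/F = 0.9429: g = -0.02302, g' = -0.5703 → V/F = 0.9026
  V/F = 0.9026: g = -0.00071, g' = -0.5364 → V/F = 0.9013
Converged at V/F = 0.9013.
Compositions from xᵢ = zᵢ/(1+V/F(Kᵢ−1)), yᵢ = Kᵢxᵢ:
  1-propanol: x = 0.1722, y = 0.3221
  n-heptane: x = 0.2515, y = 0.4301
  o-xylene: x = 0.5762, y = 0.2478

y_o-xylene = 0.2478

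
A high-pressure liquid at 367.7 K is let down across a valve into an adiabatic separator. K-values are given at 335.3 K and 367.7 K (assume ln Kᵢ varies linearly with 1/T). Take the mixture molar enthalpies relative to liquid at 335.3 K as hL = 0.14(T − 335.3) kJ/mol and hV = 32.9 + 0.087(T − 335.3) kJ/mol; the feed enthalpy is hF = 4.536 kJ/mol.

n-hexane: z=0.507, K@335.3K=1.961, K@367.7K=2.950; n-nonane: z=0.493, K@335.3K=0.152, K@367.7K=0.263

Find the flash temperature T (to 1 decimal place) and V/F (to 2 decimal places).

Adiabatic flash: solve Rachford–Rice at each trial T, then check hF = ψ·hV(T) + (1−ψ)·hL(T).
  T = 335.3 K: K = (1.961, 0.152), RR gives ψ = 0.085, H_out = 2.792 kJ/mol
  T = 367.7 K: K = (2.950, 0.263), RR gives ψ = 0.435, H_out = 18.104 kJ/mol
  T = 351.5 K: K = (2.428, 0.202), RR gives ψ = 0.290, H_out = 11.575 kJ/mol
  T = 343.4 K: K = (2.188, 0.176), RR gives ψ = 0.200, H_out = 7.633 kJ/mol
  T = 339.4 K: K = (2.074, 0.164), RR gives ψ = 0.147, H_out = 5.388 kJ/mol
  T = 337.4 K: K = (2.018, 0.158), RR gives ψ = 0.118, H_out = 4.164 kJ/mol
Linear interpolation between T = 337.4 (H_out = 4.164) and T = 339.4 (H_out = 5.388) on hF = 4.536 gives T ≈ 338.0 K, at which ψ = 0.13.

T = 338.0 K, V/F = 0.13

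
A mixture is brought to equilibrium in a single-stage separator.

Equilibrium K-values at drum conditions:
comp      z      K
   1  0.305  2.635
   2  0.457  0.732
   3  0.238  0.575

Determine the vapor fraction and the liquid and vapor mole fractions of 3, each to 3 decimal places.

Newton–Raphson from ψ = 0.5:
  ψ = 0.500: g = 0.0045, g' = -0.360 → ψ = 0.513
Converged at ψ = 0.513.
Compositions from xᵢ = zᵢ/(1+ψ(Kᵢ−1)), yᵢ = Kᵢxᵢ:
  1: x = 0.166, y = 0.437
  2: x = 0.530, y = 0.388
  3: x = 0.304, y = 0.175

ψ = 0.513, x_3 = 0.304, y_3 = 0.175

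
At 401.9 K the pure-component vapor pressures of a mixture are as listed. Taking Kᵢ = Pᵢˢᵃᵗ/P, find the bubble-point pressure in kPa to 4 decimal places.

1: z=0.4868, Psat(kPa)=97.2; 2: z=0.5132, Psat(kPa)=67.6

At the bubble point ψ → 0, so ΣzᵢKᵢ = 1 with Kᵢ = Pᵢˢᵃᵗ/P ⇒ P = ΣzᵢPᵢˢᵃᵗ.
P = 0.4868·97.2 + 0.5132·67.6 = 82.0093 kPa

Pbub = 82.0093 kPa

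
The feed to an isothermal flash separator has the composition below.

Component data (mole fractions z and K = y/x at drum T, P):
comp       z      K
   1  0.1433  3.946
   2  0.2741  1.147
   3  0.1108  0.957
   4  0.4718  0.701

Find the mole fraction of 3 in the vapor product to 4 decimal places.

Rachford–Rice: g(β) = Σ zᵢ(Kᵢ−1)/(1+β(Kᵢ−1)) = 0.
Feasibility: ΣzᵢKᵢ = 1.3166, Σzᵢ/Kᵢ = 1.0641 — both > 1, two phases present.
Newton iteration, β⁰ = 0.56:
  β = 0.5600: g = 0.02223, g' = -0.2433 → β = 0.6514
  β = 0.6514: g = 0.00131, g' = -0.2162 → β = 0.6574
  β = 0.6574: g = 0.00000, g' = -0.2147 → β = 0.6575
Converged at β = 0.6575.
Compositions from xᵢ = zᵢ/(1+β(Kᵢ−1)), yᵢ = Kᵢxᵢ:
  1: x = 0.0488, y = 0.1925
  2: x = 0.2499, y = 0.2867
  3: x = 0.1140, y = 0.1091
  4: x = 0.5872, y = 0.4117

y_3 = 0.1091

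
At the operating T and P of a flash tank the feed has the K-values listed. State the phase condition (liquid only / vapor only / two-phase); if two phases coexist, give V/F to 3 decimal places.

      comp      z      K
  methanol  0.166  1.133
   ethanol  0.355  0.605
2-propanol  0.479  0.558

liquid only

ΣzᵢKᵢ = 0.670; Σzᵢ/Kᵢ = 1.592.
Since ΣzᵢKᵢ < 1 the mixture is below its bubble point — single liquid phase.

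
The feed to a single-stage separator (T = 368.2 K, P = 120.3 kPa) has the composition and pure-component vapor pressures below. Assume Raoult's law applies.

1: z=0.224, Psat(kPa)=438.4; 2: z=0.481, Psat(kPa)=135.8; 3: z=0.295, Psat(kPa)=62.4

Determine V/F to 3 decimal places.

V/F = 0.844

Raoult's law: Kᵢ = Pᵢˢᵃᵗ/P = Pᵢˢᵃᵗ/120.3.
  K_1 = 438.4/120.3 = 3.64422, K_2 = 135.8/120.3 = 1.12884, K_3 = 62.4/120.3 = 0.51870
Material balance + equilibrium reduce to Σ zᵢ(Kᵢ−1)/(1+V/F(Kᵢ−1)) = 0.
Feasibility: ΣzᵢKᵢ = 1.512, Σzᵢ/Kᵢ = 1.056 — both > 1, two phases present.
Newton–Raphson from V/F = 0.5:
  V/F = 0.500: g = 0.1263, g' = -0.416 → V/F = 0.804
  V/F = 0.804: g = 0.0142, g' = -0.349 → V/F = 0.844
Converged at V/F = 0.844.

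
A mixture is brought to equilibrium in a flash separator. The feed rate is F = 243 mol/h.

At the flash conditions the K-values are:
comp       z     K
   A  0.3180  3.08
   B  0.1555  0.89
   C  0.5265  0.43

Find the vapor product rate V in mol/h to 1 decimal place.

Let ψ = V/F and solve Σ zᵢ(Kᵢ−1)/(1+ψ(Kᵢ−1)) = 0.
Check two-phase: ΣzᵢKᵢ = 1.3442 > 1 and Σzᵢ/Kᵢ = 1.5024 > 1, so g(0) = 0.3442 > 0 and g(1) = -0.5024 < 0.
Newton–Raphson from ψ = 0.59:
  ψ = 0.5900: g = -0.17348, g' = -0.6678 → ψ = 0.3302
  ψ = 0.3302: g = 0.00466, g' = -0.7451 → ψ = 0.3365
Converged at ψ = 0.3365.
Then V = ψ·F = 0.3365·243 = 81.8 mol/h and L = F − V = 161.2 mol/h.

V = 81.8 mol/h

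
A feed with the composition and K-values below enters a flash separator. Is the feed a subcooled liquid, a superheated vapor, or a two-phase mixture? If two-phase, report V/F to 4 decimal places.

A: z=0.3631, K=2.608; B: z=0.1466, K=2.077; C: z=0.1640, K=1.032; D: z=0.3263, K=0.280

ΣzᵢKᵢ = 1.5121; Σzᵢ/Kᵢ = 1.5341.
Both exceed 1, so a two-phase solution exists.
Let ψ = V/F and solve Σ zᵢ(Kᵢ−1)/(1+ψ(Kᵢ−1)) = 0.
Iterate (Newton) starting at ψ = 0.5:
  ψ = 0.5000: g = 0.06435, g' = -0.7735 → ψ = 0.5832
  ψ = 0.5832: g = -0.00156, g' = -0.8170 → ψ = 0.5813
Converged at ψ = 0.5813.

two-phase, V/F = 0.5813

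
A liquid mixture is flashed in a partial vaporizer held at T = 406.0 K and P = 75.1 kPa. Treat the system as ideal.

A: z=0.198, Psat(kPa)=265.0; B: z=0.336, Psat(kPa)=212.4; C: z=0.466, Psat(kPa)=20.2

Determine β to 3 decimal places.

β = 0.504

Raoult's law: Kᵢ = Pᵢˢᵃᵗ/P = Pᵢˢᵃᵗ/75.1.
  K_A = 265.0/75.1 = 3.52863, K_B = 212.4/75.1 = 2.82823, K_C = 20.2/75.1 = 0.26897
Material balance + equilibrium reduce to Σ zᵢ(Kᵢ−1)/(1+β(Kᵢ−1)) = 0.
g(0) = ΣzᵢKᵢ − 1 = 0.774 and g(1) = 1 − Σzᵢ/Kᵢ = -0.907, so a root lies in (0, 1).
Newton iteration, β⁰ = 0.54:
  β = 0.540: g = -0.0421, g' = -1.190 → β = 0.505
  β = 0.505: g = -0.0003, g' = -1.173 → β = 0.504
Converged at β = 0.504.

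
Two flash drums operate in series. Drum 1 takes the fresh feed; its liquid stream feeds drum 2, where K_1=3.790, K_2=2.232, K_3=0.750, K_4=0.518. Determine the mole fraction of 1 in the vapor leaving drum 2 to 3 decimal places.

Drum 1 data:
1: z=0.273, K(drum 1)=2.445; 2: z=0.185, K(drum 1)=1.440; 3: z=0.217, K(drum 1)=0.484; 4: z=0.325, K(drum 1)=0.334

Drum 1:
Material balance + equilibrium reduce to Σ zᵢ(Kᵢ−1)/(1+ψ₁(Kᵢ−1)) = 0.
Feasibility: ΣzᵢKᵢ = 1.147, Σzᵢ/Kᵢ = 1.662 — both > 1, two phases present.
Newton iteration, ψ₁⁰ = 0.66:
  ψ₁ = 0.660: g = -0.2910, g' = -0.763 → ψ₁ = 0.278
  ψ₁ = 0.278: g = -0.0427, g' = -0.614 → ψ₁ = 0.209
  ψ₁ = 0.209: g = 0.0006, g' = -0.633 → ψ₁ = 0.210
Converged at ψ₁ = 0.210.
Drum-1 compositions:
  1: x = 0.209, y = 0.512
  2: x = 0.169, y = 0.244
  3: x = 0.243, y = 0.118
  4: x = 0.378, y = 0.126
Drum-2 feed = drum-1 liquid: z₂ = (0.2095, 0.1694, 0.2434, 0.3778).
Drum 2:
Material balance + equilibrium reduce to Σ zᵢ(Kᵢ−1)/(1+ψ₂(Kᵢ−1)) = 0.
Feasibility: ΣzᵢKᵢ = 1.550, Σzᵢ/Kᵢ = 1.185 — both > 1, two phases present.
Newton iteration, ψ₂⁰ = 0.5:
  ψ₂ = 0.500: g = 0.0637, g' = -0.555 → ψ₂ = 0.615
  ψ₂ = 0.615: g = 0.0033, g' = -0.503 → ψ₂ = 0.621
Converged at ψ₂ = 0.621.
  1: x = 0.077, y = 0.290
  2: x = 0.096, y = 0.214
  3: x = 0.288, y = 0.216
  4: x = 0.539, y = 0.279

y_1 (drum 2) = 0.290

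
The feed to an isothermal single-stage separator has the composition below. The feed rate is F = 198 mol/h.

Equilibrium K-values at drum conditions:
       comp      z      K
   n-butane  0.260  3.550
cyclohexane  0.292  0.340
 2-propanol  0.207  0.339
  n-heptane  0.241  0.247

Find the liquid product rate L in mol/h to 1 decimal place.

Let ψ = V/F and solve Σ zᵢ(Kᵢ−1)/(1+ψ(Kᵢ−1)) = 0.
Check two-phase: ΣzᵢKᵢ = 1.152 > 1 and Σzᵢ/Kᵢ = 2.518 > 1, so g(0) = 0.152 > 0 and g(1) = -1.518 < 0.
Newton–Raphson from ψ = 0.5:
  ψ = 0.500: g = -0.4916, g' = -1.163 → ψ = 0.077
  ψ = 0.077: g = 0.0138, g' = -1.575 → ψ = 0.086
Converged at ψ = 0.086.
Then V = ψ·F = 0.0862·198 = 17.1 mol/h and L = F − V = 180.9 mol/h.

L = 180.9 mol/h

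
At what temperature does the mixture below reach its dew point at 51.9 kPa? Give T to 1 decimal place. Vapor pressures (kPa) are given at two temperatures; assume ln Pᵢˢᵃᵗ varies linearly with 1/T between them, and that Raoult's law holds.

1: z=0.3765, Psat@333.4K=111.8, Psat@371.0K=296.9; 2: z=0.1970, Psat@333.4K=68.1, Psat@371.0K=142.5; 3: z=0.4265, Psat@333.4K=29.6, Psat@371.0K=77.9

T = 336.0 K

Dew-point temperature: Σzᵢ·P/Pᵢˢᵃᵗ(T) = 1. Interpolate ln Pᵢˢᵃᵗ = aᵢ + bᵢ/T.
  T = 333.4 K: ΣzᵢP/Pᵢˢᵃᵗ = 1.0727
  T = 371.0 K: ΣzᵢP/Pᵢˢᵃᵗ = 0.4217
  T = 352.2 K: ΣzᵢP/Pᵢˢᵃᵗ = 0.6555
  T = 342.8 K: ΣzᵢP/Pᵢˢᵃᵗ = 0.8327
  T = 338.1 K: ΣzᵢP/Pᵢˢᵃᵗ = 0.9434
  T = 335.8 K: ΣzᵢP/Pᵢˢᵃᵗ = 1.0042
Interpolating between 335.8 K and 338.1 K gives T ≈ 336.0 K.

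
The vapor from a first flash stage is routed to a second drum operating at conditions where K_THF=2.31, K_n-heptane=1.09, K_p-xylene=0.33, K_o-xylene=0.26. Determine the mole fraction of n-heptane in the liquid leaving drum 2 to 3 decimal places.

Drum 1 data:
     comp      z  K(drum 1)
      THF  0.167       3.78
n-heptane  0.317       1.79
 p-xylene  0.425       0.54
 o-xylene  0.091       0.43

Drum 1:
Let ψ₁ = V/F and solve Σ zᵢ(Kᵢ−1)/(1+ψ₁(Kᵢ−1)) = 0.
Check two-phase: ΣzᵢKᵢ = 1.467 > 1 and Σzᵢ/Kᵢ = 1.220 > 1, so g(0) = 0.467 > 0 and g(1) = -0.220 < 0.
Newton iteration, ψ₁⁰ = 0.5:
  ψ₁ = 0.500: g = 0.0473, g' = -0.537 → ψ₁ = 0.588
  ψ₁ = 0.588: g = 0.0011, g' = -0.514 → ψ₁ = 0.590
Converged at ψ₁ = 0.590.
Drum-1 compositions:
  THF: x = 0.063, y = 0.239
  n-heptane: x = 0.216, y = 0.387
  p-xylene: x = 0.583, y = 0.315
  o-xylene: x = 0.137, y = 0.059
Drum-2 feed = drum-1 vapor: z₂ = (0.2390, 0.3870, 0.3151, 0.0590).
Drum 2:
Let ψ₂ = V/F and solve Σ zᵢ(Kᵢ−1)/(1+ψ₂(Kᵢ−1)) = 0.
Check two-phase: ΣzᵢKᵢ = 1.093 > 1 and Σzᵢ/Kᵢ = 1.640 > 1, so g(0) = 0.093 > 0 and g(1) = -0.640 < 0.
Newton–Raphson from ψ₂ = 0.5:
  ψ₂ = 0.500: g = -0.1642, g' = -0.554 → ψ₂ = 0.204
  ψ₂ = 0.204: g = -0.0144, g' = -0.493 → ψ₂ = 0.174
Converged at ψ₂ = 0.174.
  THF: x = 0.195, y = 0.449
  n-heptane: x = 0.381, y = 0.415
  p-xylene: x = 0.357, y = 0.118
  o-xylene: x = 0.068, y = 0.018

x_n-heptane (drum 2) = 0.381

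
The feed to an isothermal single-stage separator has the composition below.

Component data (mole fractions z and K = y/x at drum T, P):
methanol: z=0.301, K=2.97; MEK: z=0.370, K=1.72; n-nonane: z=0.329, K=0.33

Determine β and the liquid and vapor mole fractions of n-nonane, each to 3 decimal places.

Rachford–Rice: g(β) = Σ zᵢ(Kᵢ−1)/(1+β(Kᵢ−1)) = 0.
Feasibility: ΣzᵢKᵢ = 1.639, Σzᵢ/Kᵢ = 1.313 — both > 1, two phases present.
Newton–Raphson from β = 0.65:
  β = 0.650: g = 0.0510, g' = -0.777 → β = 0.716
  β = 0.716: g = -0.0016, g' = -0.830 → β = 0.714
Converged at β = 0.714.
Compositions from xᵢ = zᵢ/(1+β(Kᵢ−1)), yᵢ = Kᵢxᵢ:
  methanol: x = 0.125, y = 0.372
  MEK: x = 0.244, y = 0.420
  n-nonane: x = 0.630, y = 0.208

β = 0.714, x_n-nonane = 0.630, y_n-nonane = 0.208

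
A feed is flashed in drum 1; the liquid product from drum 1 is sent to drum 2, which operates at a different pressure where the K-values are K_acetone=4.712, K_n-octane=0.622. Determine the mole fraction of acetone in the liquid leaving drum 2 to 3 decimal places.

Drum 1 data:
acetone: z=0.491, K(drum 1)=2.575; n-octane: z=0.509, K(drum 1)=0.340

x_acetone (drum 2) = 0.092

Drum 1:
Let ψ₁ = V/F and solve Σ zᵢ(Kᵢ−1)/(1+ψ₁(Kᵢ−1)) = 0.
Feasibility: ΣzᵢKᵢ = 1.437, Σzᵢ/Kᵢ = 1.688 — both > 1, two phases present.
Iterate (Newton) starting at ψ₁ = 0.5:
  ψ₁ = 0.500: g = -0.0688, g' = -0.875 → ψ₁ = 0.421
Converged at ψ₁ = 0.421.
Drum-1 compositions:
  acetone: x = 0.295, y = 0.760
  n-octane: x = 0.705, y = 0.240
Drum-2 feed = drum-1 liquid: z₂ = (0.2953, 0.7047).
Drum 2:
Newton–Raphson from ψ₂ = 0.5:
  ψ₂ = 0.500: g = 0.0554, g' = -0.652 → ψ₂ = 0.585
  ψ₂ = 0.585: g = 0.0037, g' = -0.571 → ψ₂ = 0.591
Converged at ψ₂ = 0.591.
  acetone: x = 0.092, y = 0.435
  n-octane: x = 0.908, y = 0.565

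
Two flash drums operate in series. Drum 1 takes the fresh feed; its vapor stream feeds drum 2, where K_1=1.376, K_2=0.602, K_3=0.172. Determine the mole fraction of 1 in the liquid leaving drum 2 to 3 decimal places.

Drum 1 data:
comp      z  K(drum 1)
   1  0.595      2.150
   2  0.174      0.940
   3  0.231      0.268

x_1 (drum 2) = 0.617

Drum 1:
Newton iteration, ψ₁⁰ = 0.5:
  ψ₁ = 0.500: g = 0.1570, g' = -0.626 → ψ₁ = 0.751
  ψ₁ = 0.751: g = -0.0192, g' = -0.837 → ψ₁ = 0.728
  ψ₁ = 0.728: g = -0.0004, g' = -0.801 → ψ₁ = 0.727
Converged at ψ₁ = 0.727.
Drum-1 compositions:
  1: x = 0.324, y = 0.697
  2: x = 0.182, y = 0.171
  3: x = 0.494, y = 0.132
Drum-2 feed = drum-1 vapor: z₂ = (0.6966, 0.1710, 0.1324).
Drum 2:
Newton iteration, ψ₂⁰ = 0.56:
  ψ₂ = 0.560: g = -0.0757, g' = -0.428 → ψ₂ = 0.383
  ψ₂ = 0.383: g = -0.0119, g' = -0.308 → ψ₂ = 0.344
  ψ₂ = 0.344: g = -0.0003, g' = -0.291 → ψ₂ = 0.343
Converged at ψ₂ = 0.343.
  1: x = 0.617, y = 0.849
  2: x = 0.198, y = 0.119
  3: x = 0.185, y = 0.032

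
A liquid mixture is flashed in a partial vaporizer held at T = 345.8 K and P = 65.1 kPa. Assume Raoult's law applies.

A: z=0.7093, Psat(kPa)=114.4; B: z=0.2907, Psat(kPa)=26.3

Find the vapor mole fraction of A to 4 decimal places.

Raoult's law: Kᵢ = Pᵢˢᵃᵗ/P = Pᵢˢᵃᵗ/65.1.
  K_A = 114.4/65.1 = 1.757296, K_B = 26.3/65.1 = 0.403994
Material balance + equilibrium reduce to Σ zᵢ(Kᵢ−1)/(1+ψ(Kᵢ−1)) = 0.
g(0) = ΣzᵢKᵢ − 1 = 0.3639 and g(1) = 1 − Σzᵢ/Kᵢ = -0.1232, so a root lies in (0, 1).
Binary case is linear: z₁(K₁−1)(1+ψ(K₂−1)) + z₂(K₂−1)(1+ψ(K₁−1)) = 0
⇒ ψ = [z₁(K₁−1)+z₂(K₂−1)] / [−(K₁−1)(K₂−1)] = 0.36389/0.45135 = 0.8062
Compositions from xᵢ = zᵢ/(1+ψ(Kᵢ−1)), yᵢ = Kᵢxᵢ:
  A: x = 0.4404, y = 0.7739
  B: x = 0.5596, y = 0.2261

y_A = 0.7739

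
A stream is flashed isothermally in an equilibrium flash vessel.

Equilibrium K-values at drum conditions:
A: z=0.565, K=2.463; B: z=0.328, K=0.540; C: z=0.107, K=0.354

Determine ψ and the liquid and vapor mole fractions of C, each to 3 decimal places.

Rachford–Rice: g(ψ) = Σ zᵢ(Kᵢ−1)/(1+ψ(Kᵢ−1)) = 0.
Feasibility: ΣzᵢKᵢ = 1.607, Σzᵢ/Kᵢ = 1.139 — both > 1, two phases present.
Iterate (Newton) starting at ψ = 0.5:
  ψ = 0.500: g = 0.1793, g' = -0.618 → ψ = 0.790
  ψ = 0.790: g = 0.0051, g' = -0.618 → ψ = 0.799
  ψ = 0.799: g = -0.0000, g' = -0.621 → ψ = 0.798
Converged at ψ = 0.798.
Compositions from xᵢ = zᵢ/(1+ψ(Kᵢ−1)), yᵢ = Kᵢxᵢ:
  A: x = 0.261, y = 0.642
  B: x = 0.518, y = 0.280
  C: x = 0.221, y = 0.078

ψ = 0.798, x_C = 0.221, y_C = 0.078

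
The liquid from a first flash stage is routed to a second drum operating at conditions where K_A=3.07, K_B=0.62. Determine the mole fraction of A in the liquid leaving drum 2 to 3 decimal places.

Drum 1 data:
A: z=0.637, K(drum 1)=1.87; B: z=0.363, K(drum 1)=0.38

x_A (drum 2) = 0.155

Drum 1:
Material balance + equilibrium reduce to Σ zᵢ(Kᵢ−1)/(1+ψ₁(Kᵢ−1)) = 0.
Feasibility: ΣzᵢKᵢ = 1.329, Σzᵢ/Kᵢ = 1.296 — both > 1, two phases present.
Binary case is linear: z₁(K₁−1)(1+ψ₁(K₂−1)) + z₂(K₂−1)(1+ψ₁(K₁−1)) = 0
⇒ ψ₁ = [z₁(K₁−1)+z₂(K₂−1)] / [−(K₁−1)(K₂−1)] = 0.3291/0.5394 = 0.610
Drum-1 compositions:
  A: x = 0.416, y = 0.778
  B: x = 0.584, y = 0.222
Drum-2 feed = drum-1 liquid: z₂ = (0.4161, 0.5839).
Drum 2:
Rachford–Rice: g(ψ₂) = Σ zᵢ(Kᵢ−1)/(1+ψ₂(Kᵢ−1)) = 0.
Feasibility: ΣzᵢKᵢ = 1.639, Σzᵢ/Kᵢ = 1.077 — both > 1, two phases present.
Iterate (Newton) starting at ψ₂ = 0.5:
  ψ₂ = 0.500: g = 0.1493, g' = -0.559 → ψ₂ = 0.767
  ψ₂ = 0.767: g = 0.0197, g' = -0.434 → ψ₂ = 0.812
  ψ₂ = 0.812: g = 0.0002, g' = -0.424 → ψ₂ = 0.813
Converged at ψ₂ = 0.813.
  A: x = 0.155, y = 0.476
  B: x = 0.845, y = 0.524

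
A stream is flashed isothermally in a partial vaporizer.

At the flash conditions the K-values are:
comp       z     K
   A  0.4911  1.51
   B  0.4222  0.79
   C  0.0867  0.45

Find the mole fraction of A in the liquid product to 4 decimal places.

x_A = 0.3594

Material balance + equilibrium reduce to Σ zᵢ(Kᵢ−1)/(1+ψ(Kᵢ−1)) = 0.
Feasibility: ΣzᵢKᵢ = 1.1141, Σzᵢ/Kᵢ = 1.0523 — both > 1, two phases present.
Newton–Raphson from ψ = 0.69:
  ψ = 0.6900: g = 0.00473, g' = -0.1635 → ψ = 0.7189
  ψ = 0.7189: g = -0.00004, g' = -0.1660 → ψ = 0.7187
Converged at ψ = 0.7187.
Compositions from xᵢ = zᵢ/(1+ψ(Kᵢ−1)), yᵢ = Kᵢxᵢ:
  A: x = 0.3594, y = 0.5427
  B: x = 0.4973, y = 0.3928
  C: x = 0.1434, y = 0.0645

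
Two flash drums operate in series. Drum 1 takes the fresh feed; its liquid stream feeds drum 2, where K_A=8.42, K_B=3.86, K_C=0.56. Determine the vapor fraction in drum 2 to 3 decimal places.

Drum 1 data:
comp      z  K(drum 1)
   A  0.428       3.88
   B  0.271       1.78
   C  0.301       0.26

V/F (drum 2) = 0.521

Drum 1:
Let ψ₁ = V/F and solve Σ zᵢ(Kᵢ−1)/(1+ψ₁(Kᵢ−1)) = 0.
Feasibility: ΣzᵢKᵢ = 2.221, Σzᵢ/Kᵢ = 1.420 — both > 1, two phases present.
Newton iteration, ψ₁⁰ = 0.61:
  ψ₁ = 0.610: g = 0.1843, g' = -1.090 → ψ₁ = 0.779
  ψ₁ = 0.779: g = -0.0144, g' = -1.320 → ψ₁ = 0.768
Converged at ψ₁ = 0.768.
Drum-1 compositions:
  A: x = 0.133, y = 0.517
  B: x = 0.169, y = 0.302
  C: x = 0.697, y = 0.181
Drum-2 feed = drum-1 liquid: z₂ = (0.1333, 0.1695, 0.6973).
Drum 2:
Material balance + equilibrium reduce to Σ zᵢ(Kᵢ−1)/(1+ψ₂(Kᵢ−1)) = 0.
Check two-phase: ΣzᵢKᵢ = 2.167 > 1 and Σzᵢ/Kᵢ = 1.305 > 1, so g(0) = 1.167 > 0 and g(1) = -0.305 < 0.
Newton–Raphson from ψ₂ = 0.59:
  ψ₂ = 0.590: g = -0.0501, g' = -0.692 → ψ₂ = 0.518
  ψ₂ = 0.518: g = 0.0025, g' = -0.765 → ψ₂ = 0.521
Converged at ψ₂ = 0.521.
  A: x = 0.027, y = 0.231
  B: x = 0.068, y = 0.263
  C: x = 0.905, y = 0.507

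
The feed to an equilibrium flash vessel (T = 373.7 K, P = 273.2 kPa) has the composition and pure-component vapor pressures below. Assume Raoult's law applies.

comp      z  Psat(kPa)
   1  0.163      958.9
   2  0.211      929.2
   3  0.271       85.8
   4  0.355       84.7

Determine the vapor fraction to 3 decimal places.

Raoult's law: Kᵢ = Pᵢˢᵃᵗ/P = Pᵢˢᵃᵗ/273.2.
  K_1 = 958.9/273.2 = 3.50988, K_2 = 929.2/273.2 = 3.40117, K_3 = 85.8/273.2 = 0.31406, K_4 = 84.7/273.2 = 0.31003
Let ψ = V/F and solve Σ zᵢ(Kᵢ−1)/(1+ψ(Kᵢ−1)) = 0.
Feasibility: ΣzᵢKᵢ = 1.485, Σzᵢ/Kᵢ = 2.116 — both > 1, two phases present.
Newton–Raphson from ψ = 0.48:
  ψ = 0.480: g = -0.2224, g' = -1.135 → ψ = 0.284
  ψ = 0.284: g = 0.0046, g' = -1.238 → ψ = 0.288
Converged at ψ = 0.288.

ψ = 0.288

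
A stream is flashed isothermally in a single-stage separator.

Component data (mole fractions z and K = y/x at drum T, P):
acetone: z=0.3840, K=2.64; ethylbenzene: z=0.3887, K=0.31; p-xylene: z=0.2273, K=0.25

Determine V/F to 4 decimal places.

Newton iteration, V/F⁰ = 0.5:
  V/F = 0.5000: g = -0.33621, g' = -1.0705 → V/F = 0.1859
  V/F = 0.1859: g = -0.02316, g' = -1.0227 → V/F = 0.1633
  V/F = 0.1633: g = 0.00023, g' = -1.0437 → V/F = 0.1635
Converged at V/F = 0.1635.

V/F = 0.1635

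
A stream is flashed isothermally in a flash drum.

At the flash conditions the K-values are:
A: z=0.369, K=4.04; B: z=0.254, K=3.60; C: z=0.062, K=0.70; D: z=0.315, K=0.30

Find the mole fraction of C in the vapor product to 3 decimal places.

y_C = 0.057

Rachford–Rice: g(ψ) = Σ zᵢ(Kᵢ−1)/(1+ψ(Kᵢ−1)) = 0.
g(0) = ΣzᵢKᵢ − 1 = 1.543 and g(1) = 1 − Σzᵢ/Kᵢ = -0.300, so a root lies in (0, 1).
Iterate (Newton) starting at ψ = 0.5:
  ψ = 0.500: g = 0.3712, g' = -1.235 → ψ = 0.801
  ψ = 0.801: g = 0.0149, g' = -1.279 → ψ = 0.812
Converged at ψ = 0.812.
Compositions from xᵢ = zᵢ/(1+ψ(Kᵢ−1)), yᵢ = Kᵢxᵢ:
  A: x = 0.106, y = 0.430
  B: x = 0.082, y = 0.294
  C: x = 0.082, y = 0.057
  D: x = 0.730, y = 0.219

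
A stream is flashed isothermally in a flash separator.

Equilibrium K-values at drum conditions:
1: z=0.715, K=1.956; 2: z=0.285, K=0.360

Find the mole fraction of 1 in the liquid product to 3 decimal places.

x_1 = 0.401

Rachford–Rice: g(ψ) = Σ zᵢ(Kᵢ−1)/(1+ψ(Kᵢ−1)) = 0.
Check two-phase: ΣzᵢKᵢ = 1.501 > 1 and Σzᵢ/Kᵢ = 1.157 > 1, so g(0) = 0.501 > 0 and g(1) = -0.157 < 0.
Iterate (Newton) starting at ψ = 0.58:
  ψ = 0.580: g = 0.1496, g' = -0.566 → ψ = 0.845
  ψ = 0.845: g = -0.0188, g' = -0.753 → ψ = 0.820
  ψ = 0.820: g = -0.0004, g' = -0.722 → ψ = 0.819
Converged at ψ = 0.819.
Compositions from xᵢ = zᵢ/(1+ψ(Kᵢ−1)), yᵢ = Kᵢxᵢ:
  1: x = 0.401, y = 0.784
  2: x = 0.599, y = 0.216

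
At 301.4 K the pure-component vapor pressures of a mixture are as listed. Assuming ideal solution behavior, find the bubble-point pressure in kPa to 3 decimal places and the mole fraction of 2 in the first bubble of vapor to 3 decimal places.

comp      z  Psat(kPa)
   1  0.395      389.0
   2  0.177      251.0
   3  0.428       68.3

Pbub = 227.314 kPa, y_2 = 0.195

At the bubble point ψ → 0, so ΣzᵢKᵢ = 1 with Kᵢ = Pᵢˢᵃᵗ/P ⇒ P = ΣzᵢPᵢˢᵃᵗ.
P = 0.395·389.0 + 0.177·251.0 + 0.428·68.3 = 227.314 kPa
yᵢ = zᵢPᵢˢᵃᵗ/P ⇒ y_2 = 0.177·251.0/227.314 = 0.195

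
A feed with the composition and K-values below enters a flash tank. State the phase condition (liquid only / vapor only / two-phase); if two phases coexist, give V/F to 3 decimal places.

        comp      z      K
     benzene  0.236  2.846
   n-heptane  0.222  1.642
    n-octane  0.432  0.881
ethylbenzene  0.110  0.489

vapor only

ΣzᵢKᵢ = 1.471; Σzᵢ/Kᵢ = 0.933.
Since Σzᵢ/Kᵢ < 1 the mixture is above its dew point — single vapor phase.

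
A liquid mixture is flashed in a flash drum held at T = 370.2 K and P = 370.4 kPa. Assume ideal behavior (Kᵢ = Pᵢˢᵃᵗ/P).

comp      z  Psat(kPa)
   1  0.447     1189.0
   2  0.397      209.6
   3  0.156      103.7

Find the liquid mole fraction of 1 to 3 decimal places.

Raoult's law: Kᵢ = Pᵢˢᵃᵗ/P = Pᵢˢᵃᵗ/370.4.
  K_1 = 1189.0/370.4 = 3.21004, K_2 = 209.6/370.4 = 0.56587, K_3 = 103.7/370.4 = 0.27997
Rachford–Rice: g(β) = Σ zᵢ(Kᵢ−1)/(1+β(Kᵢ−1)) = 0.
g(0) = ΣzᵢKᵢ − 1 = 0.703 and g(1) = 1 − Σzᵢ/Kᵢ = -0.398, so a root lies in (0, 1).
Newton iteration, β⁰ = 0.67:
  β = 0.670: g = -0.0618, g' = -0.805 → β = 0.593
  β = 0.593: g = -0.0007, g' = -0.791 → β = 0.592
Converged at β = 0.592.
Compositions from xᵢ = zᵢ/(1+β(Kᵢ−1)), yᵢ = Kᵢxᵢ:
  1: x = 0.194, y = 0.621
  2: x = 0.534, y = 0.302
  3: x = 0.272, y = 0.076

x_1 = 0.194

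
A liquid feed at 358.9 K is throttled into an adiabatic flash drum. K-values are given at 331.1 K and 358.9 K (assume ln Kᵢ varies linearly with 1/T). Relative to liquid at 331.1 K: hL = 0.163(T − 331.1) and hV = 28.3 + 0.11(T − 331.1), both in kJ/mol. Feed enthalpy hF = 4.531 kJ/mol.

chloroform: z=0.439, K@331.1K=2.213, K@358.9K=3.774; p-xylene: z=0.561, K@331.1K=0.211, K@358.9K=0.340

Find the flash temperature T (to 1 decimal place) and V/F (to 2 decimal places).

T = 333.8 K, V/F = 0.15

Adiabatic flash: solve Rachford–Rice at each trial T, then check hF = ψ·hV(T) + (1−ψ)·hL(T).
  T = 331.1 K: K = (2.213, 0.211), RR gives ψ = 0.094, H_out = 2.658 kJ/mol
  T = 358.9 K: K = (3.774, 0.340), RR gives ψ = 0.463, H_out = 16.950 kJ/mol
  T = 345.0 K: K = (2.921, 0.270), RR gives ψ = 0.310, H_out = 10.803 kJ/mol
  T = 338.1 K: K = (2.552, 0.240), RR gives ψ = 0.216, H_out = 7.174 kJ/mol
  T = 334.6 K: K = (2.378, 0.225), RR gives ψ = 0.159, H_out = 5.055 kJ/mol
  T = 332.9 K: K = (2.297, 0.218), RR gives ψ = 0.129, H_out = 3.930 kJ/mol
Linear interpolation between T = 332.9 (H_out = 3.930) and T = 334.6 (H_out = 5.055) on hF = 4.531 gives T ≈ 333.8 K, at which ψ = 0.15.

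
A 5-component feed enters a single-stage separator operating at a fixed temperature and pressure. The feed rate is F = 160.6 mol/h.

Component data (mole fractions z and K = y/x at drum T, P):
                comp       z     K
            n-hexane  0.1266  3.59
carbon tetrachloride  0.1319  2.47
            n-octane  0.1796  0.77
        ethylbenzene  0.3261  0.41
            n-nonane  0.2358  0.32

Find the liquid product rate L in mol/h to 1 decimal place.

L = 142.8 mol/h

Material balance + equilibrium reduce to Σ zᵢ(Kᵢ−1)/(1+ψ(Kᵢ−1)) = 0.
g(0) = ΣzᵢKᵢ − 1 = 0.1277 and g(1) = 1 − Σzᵢ/Kᵢ = -0.8542, so a root lies in (0, 1).
Newton iteration, ψ⁰ = 0.5:
  ψ = 0.5000: g = -0.30790, g' = -0.7468 → ψ = 0.0877
  ψ = 0.0877: g = 0.02340, g' = -1.0471 → ψ = 0.1100
  ψ = 0.1100: g = 0.00062, g' = -0.9927 → ψ = 0.1107
Converged at ψ = 0.1107.
Then V = ψ·F = 0.1107·160.6 = 17.8 mol/h and L = F − V = 142.8 mol/h.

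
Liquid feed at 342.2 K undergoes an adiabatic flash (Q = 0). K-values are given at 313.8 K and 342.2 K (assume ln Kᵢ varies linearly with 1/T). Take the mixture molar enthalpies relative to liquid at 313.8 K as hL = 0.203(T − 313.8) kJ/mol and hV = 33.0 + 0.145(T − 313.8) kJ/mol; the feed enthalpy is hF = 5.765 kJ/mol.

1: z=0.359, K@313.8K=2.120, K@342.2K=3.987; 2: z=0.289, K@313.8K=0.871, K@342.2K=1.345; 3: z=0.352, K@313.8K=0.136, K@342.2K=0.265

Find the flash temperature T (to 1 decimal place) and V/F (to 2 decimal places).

Adiabatic flash: solve Rachford–Rice at each trial T, then check hF = ψ·hV(T) + (1−ψ)·hL(T).
  T = 313.8 K: K = (2.120, 0.871, 0.136), RR gives ψ = 0.087, H_out = 2.863 kJ/mol
  T = 342.2 K: K = (3.987, 1.345, 0.265), RR gives ψ = 0.604, H_out = 24.692 kJ/mol
  T = 328.0 K: K = (2.947, 1.093, 0.193), RR gives ψ = 0.399, H_out = 15.719 kJ/mol
  T = 320.9 K: K = (2.509, 0.978, 0.162), RR gives ψ = 0.267, H_out = 10.142 kJ/mol
  T = 317.4 K: K = (2.311, 0.924, 0.149), RR gives ψ = 0.186, H_out = 6.844 kJ/mol
  T = 315.6 K: K = (2.214, 0.897, 0.142), RR gives ψ = 0.139, H_out = 4.942 kJ/mol
Linear interpolation between T = 315.6 (H_out = 4.942) and T = 317.4 (H_out = 6.844) on hF = 5.765 gives T ≈ 316.4 K, at which ψ = 0.16.

T = 316.4 K, V/F = 0.16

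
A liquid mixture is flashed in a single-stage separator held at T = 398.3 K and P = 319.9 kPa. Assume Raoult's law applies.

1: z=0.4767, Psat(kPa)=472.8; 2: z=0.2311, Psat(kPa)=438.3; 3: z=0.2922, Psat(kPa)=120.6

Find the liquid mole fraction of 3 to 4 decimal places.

Raoult's law: Kᵢ = Pᵢˢᵃᵗ/P = Pᵢˢᵃᵗ/319.9.
  K_1 = 472.8/319.9 = 1.477962, K_2 = 438.3/319.9 = 1.370116, K_3 = 120.6/319.9 = 0.376993
Rachford–Rice: g(ψ) = Σ zᵢ(Kᵢ−1)/(1+ψ(Kᵢ−1)) = 0.
Feasibility: ΣzᵢKᵢ = 1.1313, Σzᵢ/Kᵢ = 1.2663 — both > 1, two phases present.
Newton–Raphson from ψ = 0.5:
  ψ = 0.5000: g = -0.00833, g' = -0.3327 → ψ = 0.4750
  ψ = 0.4750: g = -0.00011, g' = -0.3240 → ψ = 0.4746
Converged at ψ = 0.4746.
Compositions from xᵢ = zᵢ/(1+ψ(Kᵢ−1)), yᵢ = Kᵢxᵢ:
  1: x = 0.3886, y = 0.5743
  2: x = 0.1966, y = 0.2693
  3: x = 0.4149, y = 0.1564

x_3 = 0.4149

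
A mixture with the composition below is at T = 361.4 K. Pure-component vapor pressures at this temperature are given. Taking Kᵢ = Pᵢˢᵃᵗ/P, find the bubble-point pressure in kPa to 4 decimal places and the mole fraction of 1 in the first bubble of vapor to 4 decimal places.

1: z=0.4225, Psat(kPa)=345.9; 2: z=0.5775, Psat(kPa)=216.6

Pbub = 271.2292 kPa, y_1 = 0.5388

At the bubble point ψ → 0, so ΣzᵢKᵢ = 1 with Kᵢ = Pᵢˢᵃᵗ/P ⇒ P = ΣzᵢPᵢˢᵃᵗ.
P = 0.4225·345.9 + 0.5775·216.6 = 271.2292 kPa
yᵢ = zᵢPᵢˢᵃᵗ/P ⇒ y_1 = 0.4225·345.9/271.2292 = 0.5388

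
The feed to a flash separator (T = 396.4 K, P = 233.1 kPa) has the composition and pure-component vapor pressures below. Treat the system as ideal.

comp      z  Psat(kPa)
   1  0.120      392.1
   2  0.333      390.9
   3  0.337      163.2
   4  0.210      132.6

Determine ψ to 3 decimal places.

Raoult's law: Kᵢ = Pᵢˢᵃᵗ/P = Pᵢˢᵃᵗ/233.1.
  K_1 = 392.1/233.1 = 1.68211, K_2 = 390.9/233.1 = 1.67696, K_3 = 163.2/233.1 = 0.70013, K_4 = 132.6/233.1 = 0.56885
Rachford–Rice: g(ψ) = Σ zᵢ(Kᵢ−1)/(1+ψ(Kᵢ−1)) = 0.
g(0) = ΣzᵢKᵢ − 1 = 0.116 and g(1) = 1 − Σzᵢ/Kᵢ = -0.120, so a root lies in (0, 1).
Iterate (Newton) starting at ψ = 0.69:
  ψ = 0.690: g = -0.0470, g' = -0.224 → ψ = 0.480
  ψ = 0.480: g = -0.0005, g' = -0.222 → ψ = 0.478
Converged at ψ = 0.478.

ψ = 0.478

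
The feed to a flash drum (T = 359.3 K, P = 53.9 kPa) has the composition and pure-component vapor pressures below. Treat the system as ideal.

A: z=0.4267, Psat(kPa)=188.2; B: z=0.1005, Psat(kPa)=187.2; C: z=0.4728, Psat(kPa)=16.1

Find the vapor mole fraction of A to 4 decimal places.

Raoult's law: Kᵢ = Pᵢˢᵃᵗ/P = Pᵢˢᵃᵗ/53.9.
  K_A = 188.2/53.9 = 3.491651, K_B = 187.2/53.9 = 3.473098, K_C = 16.1/53.9 = 0.298701
Rachford–Rice: g(ψ) = Σ zᵢ(Kᵢ−1)/(1+ψ(Kᵢ−1)) = 0.
g(0) = ΣzᵢKᵢ − 1 = 0.9802 and g(1) = 1 − Σzᵢ/Kᵢ = -0.7340, so a root lies in (0, 1).
Newton–Raphson from ψ = 0.5:
  ψ = 0.5000: g = 0.07391, g' = -1.1996 → ψ = 0.5616
  ψ = 0.5616: g = 0.00013, g' = -1.2008 → ψ = 0.5617
Converged at ψ = 0.5617.
Compositions from xᵢ = zᵢ/(1+ψ(Kᵢ−1)), yᵢ = Kᵢxᵢ:
  A: x = 0.1778, y = 0.6209
  B: x = 0.0421, y = 0.1461
  C: x = 0.7801, y = 0.2330

y_A = 0.6209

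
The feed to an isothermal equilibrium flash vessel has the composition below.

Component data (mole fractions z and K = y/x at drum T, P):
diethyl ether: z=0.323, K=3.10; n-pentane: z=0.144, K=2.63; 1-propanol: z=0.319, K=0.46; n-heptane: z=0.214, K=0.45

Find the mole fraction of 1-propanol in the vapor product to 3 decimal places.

y_1-propanol = 0.214

Material balance + equilibrium reduce to Σ zᵢ(Kᵢ−1)/(1+ψ(Kᵢ−1)) = 0.
Feasibility: ΣzᵢKᵢ = 1.623, Σzᵢ/Kᵢ = 1.328 — both > 1, two phases present.
Iterate (Newton) starting at ψ = 0.5:
  ψ = 0.500: g = 0.0619, g' = -0.753 → ψ = 0.582
  ψ = 0.582: g = 0.0012, g' = -0.727 → ψ = 0.584
Converged at ψ = 0.584.
Compositions from xᵢ = zᵢ/(1+ψ(Kᵢ−1)), yᵢ = Kᵢxᵢ:
  diethyl ether: x = 0.145, y = 0.450
  n-pentane: x = 0.074, y = 0.194
  1-propanol: x = 0.466, y = 0.214
  n-heptane: x = 0.315, y = 0.142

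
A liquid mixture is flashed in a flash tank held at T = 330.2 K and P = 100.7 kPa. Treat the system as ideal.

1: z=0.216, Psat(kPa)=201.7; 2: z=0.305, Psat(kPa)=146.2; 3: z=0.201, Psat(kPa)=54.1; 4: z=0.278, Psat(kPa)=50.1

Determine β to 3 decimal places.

Raoult's law: Kᵢ = Pᵢˢᵃᵗ/P = Pᵢˢᵃᵗ/100.7.
  K_1 = 201.7/100.7 = 2.00298, K_2 = 146.2/100.7 = 1.45184, K_3 = 54.1/100.7 = 0.53724, K_4 = 50.1/100.7 = 0.49752
Let β = V/F and solve Σ zᵢ(Kᵢ−1)/(1+β(Kᵢ−1)) = 0.
Check two-phase: ΣzᵢKᵢ = 1.122 > 1 and Σzᵢ/Kᵢ = 1.251 > 1, so g(0) = 0.122 > 0 and g(1) = -0.251 < 0.
Iterate (Newton) starting at β = 0.46:
  β = 0.460: g = -0.0375, g' = -0.333 → β = 0.347
Converged at β = 0.347.

β = 0.347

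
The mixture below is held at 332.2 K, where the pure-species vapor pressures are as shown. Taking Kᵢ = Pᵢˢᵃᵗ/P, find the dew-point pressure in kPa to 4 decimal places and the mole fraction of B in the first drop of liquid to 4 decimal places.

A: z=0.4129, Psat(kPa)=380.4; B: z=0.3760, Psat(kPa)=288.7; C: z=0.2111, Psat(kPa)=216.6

At the dew point ψ → 1, so Σzᵢ/Kᵢ = 1 with Kᵢ = Pᵢˢᵃᵗ/P ⇒ 1/P = Σzᵢ/Pᵢˢᵃᵗ.
1/P = 0.4129/380.4 + 0.3760/288.7 + 0.2111/216.6 = 0.0033624 ⇒ P = 297.4036 kPa
xᵢ = zᵢP/Pᵢˢᵃᵗ ⇒ x_B = 0.3760·297.4036/288.7 = 0.3873

Pdew = 297.4036 kPa, x_B = 0.3873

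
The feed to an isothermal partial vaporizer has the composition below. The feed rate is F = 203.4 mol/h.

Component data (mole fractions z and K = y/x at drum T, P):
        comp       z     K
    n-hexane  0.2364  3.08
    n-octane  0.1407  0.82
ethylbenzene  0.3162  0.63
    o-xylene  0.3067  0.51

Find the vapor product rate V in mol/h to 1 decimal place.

Material balance + equilibrium reduce to Σ zᵢ(Kᵢ−1)/(1+β(Kᵢ−1)) = 0.
Check two-phase: ΣzᵢKᵢ = 1.1991 > 1 and Σzᵢ/Kᵢ = 1.3516 > 1, so g(0) = 0.1991 > 0 and g(1) = -0.3516 < 0.
Newton–Raphson from β = 0.5:
  β = 0.5000: g = -0.12940, g' = -0.4456 → β = 0.2096
  β = 0.2096: g = 0.02178, g' = -0.6432 → β = 0.2435
  β = 0.2435: g = 0.00070, g' = -0.6029 → β = 0.2446
Converged at β = 0.2446.
Then V = β·F = 0.2446·203.4 = 49.8 mol/h and L = F − V = 153.6 mol/h.

V = 49.8 mol/h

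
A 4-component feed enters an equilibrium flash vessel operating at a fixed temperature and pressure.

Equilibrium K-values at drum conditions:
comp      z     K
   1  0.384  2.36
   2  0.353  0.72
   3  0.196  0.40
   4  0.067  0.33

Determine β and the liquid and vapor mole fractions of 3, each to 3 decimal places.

β = 0.421, x_3 = 0.262, y_3 = 0.105

Material balance + equilibrium reduce to Σ zᵢ(Kᵢ−1)/(1+β(Kᵢ−1)) = 0.
Check two-phase: ΣzᵢKᵢ = 1.261 > 1 and Σzᵢ/Kᵢ = 1.346 > 1, so g(0) = 0.261 > 0 and g(1) = -0.346 < 0.
Iterate (Newton) starting at β = 0.55:
  β = 0.550: g = -0.0647, g' = -0.504 → β = 0.422
  β = 0.422: g = -0.0001, g' = -0.507 → β = 0.421
Converged at β = 0.421.
Compositions from xᵢ = zᵢ/(1+β(Kᵢ−1)), yᵢ = Kᵢxᵢ:
  1: x = 0.244, y = 0.576
  2: x = 0.400, y = 0.288
  3: x = 0.262, y = 0.105
  4: x = 0.093, y = 0.031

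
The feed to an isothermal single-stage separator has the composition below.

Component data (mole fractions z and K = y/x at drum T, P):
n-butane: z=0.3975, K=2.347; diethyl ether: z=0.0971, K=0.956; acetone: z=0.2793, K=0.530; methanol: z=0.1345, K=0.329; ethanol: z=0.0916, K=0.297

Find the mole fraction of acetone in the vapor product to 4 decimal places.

y_acetone = 0.1770

Rachford–Rice: g(ψ) = Σ zᵢ(Kᵢ−1)/(1+ψ(Kᵢ−1)) = 0.
Check two-phase: ΣzᵢKᵢ = 1.2452 > 1 and Σzᵢ/Kᵢ = 1.5151 > 1, so g(0) = 0.2452 > 0 and g(1) = -0.5151 < 0.
Iterate (Newton) starting at ψ = 0.5:
  ψ = 0.5000: g = -0.09113, g' = -0.6079 → ψ = 0.3501
  ψ = 0.3501: g = -0.00099, g' = -0.6047 → ψ = 0.3485
Converged at ψ = 0.3485.
Compositions from xᵢ = zᵢ/(1+ψ(Kᵢ−1)), yᵢ = Kᵢxᵢ:
  n-butane: x = 0.2705, y = 0.6349
  diethyl ether: x = 0.0986, y = 0.0943
  acetone: x = 0.3340, y = 0.1770
  methanol: x = 0.1755, y = 0.0578
  ethanol: x = 0.1213, y = 0.0360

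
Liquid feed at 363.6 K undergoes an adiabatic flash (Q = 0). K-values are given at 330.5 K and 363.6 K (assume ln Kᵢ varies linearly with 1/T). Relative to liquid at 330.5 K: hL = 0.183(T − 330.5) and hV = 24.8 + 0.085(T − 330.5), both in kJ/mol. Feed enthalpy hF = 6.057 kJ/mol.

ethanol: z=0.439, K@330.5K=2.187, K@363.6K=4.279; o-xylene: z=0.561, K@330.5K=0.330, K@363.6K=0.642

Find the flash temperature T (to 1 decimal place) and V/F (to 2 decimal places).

Adiabatic flash: solve Rachford–Rice at each trial T, then check hF = ψ·hV(T) + (1−ψ)·hL(T).
  T = 330.5 K: K = (2.187, 0.330), RR gives ψ = 0.183, H_out = 4.529 kJ/mol
  T = 363.6 K: K = (4.279, 0.642), RR gives ψ = 1.000, H_out = 27.614 kJ/mol
  T = 347.1 K: K = (3.112, 0.468), RR gives ψ = 0.560, H_out = 16.008 kJ/mol
  T = 338.8 K: K = (2.620, 0.395), RR gives ψ = 0.379, H_out = 10.609 kJ/mol
  T = 334.6 K: K = (2.394, 0.361), RR gives ψ = 0.284, H_out = 7.690 kJ/mol
  T = 332.6 K: K = (2.291, 0.346), RR gives ψ = 0.236, H_out = 6.197 kJ/mol
Linear interpolation between T = 330.5 (H_out = 4.529) and T = 332.6 (H_out = 6.197) on hF = 6.057 gives T ≈ 332.4 K, at which ψ = 0.23.

T = 332.4 K, V/F = 0.23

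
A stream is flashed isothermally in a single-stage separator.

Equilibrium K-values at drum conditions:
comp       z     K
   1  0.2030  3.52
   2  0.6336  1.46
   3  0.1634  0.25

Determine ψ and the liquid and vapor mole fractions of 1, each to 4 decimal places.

Newton iteration, ψ⁰ = 0.41:
  ψ = 0.4100: g = 0.31985, g' = -0.5984 → ψ = 0.9445
  ψ = 0.9445: g = -0.06571, g' = -1.2587 → ψ = 0.8923
  ψ = 0.8923: g = -0.00638, g' = -1.0296 → ψ = 0.8861
  ψ = 0.8861: g = -0.00007, g' = -1.0079 → ψ = 0.8860
Converged at ψ = 0.8860.
Compositions from xᵢ = zᵢ/(1+ψ(Kᵢ−1)), yᵢ = Kᵢxᵢ:
  1: x = 0.0628, y = 0.2210
  2: x = 0.4501, y = 0.6572
  3: x = 0.4871, y = 0.1218

ψ = 0.8860, x_1 = 0.0628, y_1 = 0.2210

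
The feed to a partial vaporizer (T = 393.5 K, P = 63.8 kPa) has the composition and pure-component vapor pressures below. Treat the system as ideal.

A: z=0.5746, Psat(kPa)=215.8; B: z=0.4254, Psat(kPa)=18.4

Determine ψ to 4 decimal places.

ψ = 0.6289

Raoult's law: Kᵢ = Pᵢˢᵃᵗ/P = Pᵢˢᵃᵗ/63.8.
  K_A = 215.8/63.8 = 3.382445, K_B = 18.4/63.8 = 0.288401
Binary case is linear: z₁(K₁−1)(1+ψ(K₂−1)) + z₂(K₂−1)(1+ψ(K₁−1)) = 0
⇒ ψ = [z₁(K₁−1)+z₂(K₂−1)] / [−(K₁−1)(K₂−1)] = 1.06624/1.69534 = 0.6289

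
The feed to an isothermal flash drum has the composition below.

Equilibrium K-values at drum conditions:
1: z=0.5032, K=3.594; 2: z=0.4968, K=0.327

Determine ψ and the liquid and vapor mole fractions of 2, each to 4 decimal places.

ψ = 0.5562, x_2 = 0.7940, y_2 = 0.2596

Let ψ = V/F and solve Σ zᵢ(Kᵢ−1)/(1+ψ(Kᵢ−1)) = 0.
Feasibility: ΣzᵢKᵢ = 1.9710, Σzᵢ/Kᵢ = 1.6593 — both > 1, two phases present.
Binary case is linear: z₁(K₁−1)(1+ψ(K₂−1)) + z₂(K₂−1)(1+ψ(K₁−1)) = 0
⇒ ψ = [z₁(K₁−1)+z₂(K₂−1)] / [−(K₁−1)(K₂−1)] = 0.97095/1.74576 = 0.5562
Compositions from xᵢ = zᵢ/(1+ψ(Kᵢ−1)), yᵢ = Kᵢxᵢ:
  1: x = 0.2060, y = 0.7404
  2: x = 0.7940, y = 0.2596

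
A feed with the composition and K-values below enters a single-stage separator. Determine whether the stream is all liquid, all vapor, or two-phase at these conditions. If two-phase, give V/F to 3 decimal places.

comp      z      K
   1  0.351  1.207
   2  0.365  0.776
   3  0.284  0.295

ΣzᵢKᵢ = 0.791; Σzᵢ/Kᵢ = 1.724.
Since ΣzᵢKᵢ < 1 the mixture is below its bubble point — single liquid phase.

all liquid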